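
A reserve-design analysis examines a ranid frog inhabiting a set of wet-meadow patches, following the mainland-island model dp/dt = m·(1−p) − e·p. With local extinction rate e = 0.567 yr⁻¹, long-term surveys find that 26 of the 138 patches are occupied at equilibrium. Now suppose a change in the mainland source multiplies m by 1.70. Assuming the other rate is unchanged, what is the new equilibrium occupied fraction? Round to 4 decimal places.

Observed p* = 26/138 = 0.18841.
Balance m(1−p*) = e·p* gives m = e·p*/(1−p*) = 0.567×0.18841/0.81159 = 0.13163.
New p* = m/(m+e) = 0.22377/(0.22377+0.56700) = 0.28298.

0.2830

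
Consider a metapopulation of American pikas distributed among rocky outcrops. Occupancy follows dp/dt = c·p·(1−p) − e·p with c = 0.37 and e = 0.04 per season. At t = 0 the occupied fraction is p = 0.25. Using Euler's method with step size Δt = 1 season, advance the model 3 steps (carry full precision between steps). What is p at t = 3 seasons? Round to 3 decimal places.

Update rule: p ← p + [c·p·(1−p) − e·p]·Δt with Δt = 1.
  1  |  dp/dt·Δt = +0.059375  |  p_1 = 0.309375
  2  |  dp/dt·Δt = +0.066680  |  p_2 = 0.376055
  3  |  dp/dt·Δt = +0.071774  |  p_3 = 0.447829

0.448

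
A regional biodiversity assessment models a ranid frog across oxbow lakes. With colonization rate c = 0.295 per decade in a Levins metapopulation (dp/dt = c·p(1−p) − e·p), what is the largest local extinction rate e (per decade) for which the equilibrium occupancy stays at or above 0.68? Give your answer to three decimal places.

0.094

1 − e/c ≥ 0.68 ⇒ e ≤ c(1 − 0.68) = 0.295 × 0.3200.
e_max = 0.0944.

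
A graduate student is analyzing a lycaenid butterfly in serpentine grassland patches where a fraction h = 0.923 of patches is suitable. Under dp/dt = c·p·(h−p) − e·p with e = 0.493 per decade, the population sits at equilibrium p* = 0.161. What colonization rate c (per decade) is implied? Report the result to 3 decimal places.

0.647

At equilibrium c(h−p*) = e, so c = e/(h−p*).
c = 0.493/(0.923 − 0.161) = 0.493/0.7620 = 0.6470.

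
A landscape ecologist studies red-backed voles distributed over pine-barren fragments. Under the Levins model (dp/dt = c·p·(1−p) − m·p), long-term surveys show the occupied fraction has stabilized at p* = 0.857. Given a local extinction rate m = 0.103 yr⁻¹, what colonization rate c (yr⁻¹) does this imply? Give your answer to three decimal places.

At equilibrium c(1−p*) = m, so c = m/(1−p*).
c = 0.103/(1 − 0.857) = 0.103/0.1430 = 0.7203.

0.720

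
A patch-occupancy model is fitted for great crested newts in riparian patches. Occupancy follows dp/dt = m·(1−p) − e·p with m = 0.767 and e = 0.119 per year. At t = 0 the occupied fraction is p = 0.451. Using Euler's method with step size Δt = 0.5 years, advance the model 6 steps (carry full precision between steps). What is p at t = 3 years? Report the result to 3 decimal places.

Update rule: p ← p + [m·(1−p) − e·p]·Δt with Δt = 0.5.
  1  |  dp/dt·Δt = +0.183707  |  p_1 = 0.634707
  2  |  dp/dt·Δt = +0.102325  |  p_2 = 0.737032
  3  |  dp/dt·Δt = +0.056995  |  p_3 = 0.794027
  4  |  dp/dt·Δt = +0.031746  |  p_4 = 0.825773
  5  |  dp/dt·Δt = +0.017683  |  p_5 = 0.843455
  6  |  dp/dt·Δt = +0.009849  |  p_6 = 0.853305

0.853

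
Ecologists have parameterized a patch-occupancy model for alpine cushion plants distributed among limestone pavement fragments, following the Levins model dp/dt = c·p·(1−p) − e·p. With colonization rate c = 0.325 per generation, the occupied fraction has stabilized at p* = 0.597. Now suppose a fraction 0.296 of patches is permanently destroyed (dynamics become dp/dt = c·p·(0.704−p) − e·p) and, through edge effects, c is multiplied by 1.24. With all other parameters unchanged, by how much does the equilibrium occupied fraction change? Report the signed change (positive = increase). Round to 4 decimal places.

-0.2180

Balance c(1−p*) = e gives e = 0.325×(1 − 0.59700) = 0.13098.
New p* = 0.704 − e/c = 0.704 − 0.13098/0.40300 = 0.37899.
Δp* = 0.37899 − 0.59700 = -0.21801.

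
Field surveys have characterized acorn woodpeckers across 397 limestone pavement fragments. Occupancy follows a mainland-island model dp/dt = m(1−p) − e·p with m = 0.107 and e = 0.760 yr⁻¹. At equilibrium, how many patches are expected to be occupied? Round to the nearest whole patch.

49

p* = m/(m+e) = 0.107/0.8670 = 0.1234.
Expected occupied patches = N × p* = 397 × 0.1234 = 49.00 ≈ 49.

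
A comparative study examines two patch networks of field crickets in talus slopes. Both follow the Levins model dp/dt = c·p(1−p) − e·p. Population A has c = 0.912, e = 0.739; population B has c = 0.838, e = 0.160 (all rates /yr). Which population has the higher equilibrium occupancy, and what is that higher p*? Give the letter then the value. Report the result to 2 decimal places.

A: p*_A = 1 − 0.739/0.912 = 0.1897.
B: p*_B = 1 − 0.160/0.838 = 0.8091.
B is higher at 0.8091.

B, 0.81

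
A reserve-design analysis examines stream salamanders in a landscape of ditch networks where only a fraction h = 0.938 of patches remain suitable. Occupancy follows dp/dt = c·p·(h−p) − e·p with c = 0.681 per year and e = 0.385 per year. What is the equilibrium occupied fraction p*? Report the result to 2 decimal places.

0.37

Setting dp/dt = 0 and dividing by p* gives c·(h−p*) = e.
So p* = h − e/c = 0.938 − 0.385/0.681 = 0.938 − 0.5653 = 0.3727.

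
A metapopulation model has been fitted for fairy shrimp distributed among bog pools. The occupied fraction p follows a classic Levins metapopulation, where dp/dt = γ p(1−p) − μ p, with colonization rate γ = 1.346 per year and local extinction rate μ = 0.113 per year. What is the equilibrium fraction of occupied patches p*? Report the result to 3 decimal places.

Setting dp/dt = 0 and dividing through by p* gives γ·(1−p*) = μ.
So p* = 1 − μ/γ = 1 − 0.113/1.346 = 1 − 0.0840 = 0.9160.

0.916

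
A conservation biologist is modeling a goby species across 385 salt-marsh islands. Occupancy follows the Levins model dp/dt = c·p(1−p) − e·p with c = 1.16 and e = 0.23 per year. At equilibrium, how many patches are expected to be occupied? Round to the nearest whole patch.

p* = 1 − e/c = 1 − 0.23/1.16 = 0.8017.
Expected occupied patches = N × p* = 385 × 0.8017 = 308.66 ≈ 309.

309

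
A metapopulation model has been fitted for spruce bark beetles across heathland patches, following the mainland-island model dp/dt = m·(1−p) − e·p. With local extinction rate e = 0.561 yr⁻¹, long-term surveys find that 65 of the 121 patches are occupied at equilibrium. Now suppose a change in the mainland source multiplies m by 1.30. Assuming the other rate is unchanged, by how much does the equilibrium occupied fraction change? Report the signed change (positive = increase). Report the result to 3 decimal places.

Observed p* = 65/121 = 0.53719.
Balance m(1−p*) = e·p* gives m = e·p*/(1−p*) = 0.561×0.53719/0.46281 = 0.65116.
New p* = m/(m+e) = 0.84651/(0.84651+0.56100) = 0.60142.
Δp* = 0.60142 − 0.53719 = +0.06423.

0.064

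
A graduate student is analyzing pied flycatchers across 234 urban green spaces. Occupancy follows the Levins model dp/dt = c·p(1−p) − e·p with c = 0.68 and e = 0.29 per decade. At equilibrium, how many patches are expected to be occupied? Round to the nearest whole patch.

134

p* = 1 − e/c = 1 − 0.29/0.68 = 0.5735.
Expected occupied patches = N × p* = 234 × 0.5735 = 134.21 ≈ 134.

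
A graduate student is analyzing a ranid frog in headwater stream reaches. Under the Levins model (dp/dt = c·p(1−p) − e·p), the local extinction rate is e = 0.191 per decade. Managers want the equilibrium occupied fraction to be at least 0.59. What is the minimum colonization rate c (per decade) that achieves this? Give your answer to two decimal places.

0.47

p* = 1 − e/c ≥ 0.59 requires e/c ≤ 0.4100, i.e. c ≥ e/0.4100.
c_min = 0.191/0.4100 = 0.4659.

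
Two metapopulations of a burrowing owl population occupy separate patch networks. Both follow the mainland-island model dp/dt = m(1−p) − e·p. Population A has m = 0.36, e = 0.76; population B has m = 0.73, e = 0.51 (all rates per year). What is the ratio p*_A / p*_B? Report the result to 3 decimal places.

A: p*_A = m/(m+e) = 0.36/1.1200 = 0.3214.
B: p*_B = 0.73/1.2400 = 0.5887.
p*_A / p*_B = 0.3214/0.5887 = 0.5460.

0.546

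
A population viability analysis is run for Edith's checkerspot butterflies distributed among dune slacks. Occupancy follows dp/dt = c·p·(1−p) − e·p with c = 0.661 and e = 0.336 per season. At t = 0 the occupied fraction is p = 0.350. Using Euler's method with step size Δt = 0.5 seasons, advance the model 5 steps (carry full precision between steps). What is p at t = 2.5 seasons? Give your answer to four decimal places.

0.4193

Update rule: p ← p + [c·p·(1−p) − e·p]·Δt with Δt = 0.5.
  1  |  dp/dt·Δt = +0.016389  |  p_1 = 0.366389
  2  |  dp/dt·Δt = +0.015172  |  p_2 = 0.381560
  3  |  dp/dt·Δt = +0.013887  |  p_3 = 0.395447
  4  |  dp/dt·Δt = +0.012577  |  p_4 = 0.408024
  5  |  dp/dt·Δt = +0.011281  |  p_5 = 0.419305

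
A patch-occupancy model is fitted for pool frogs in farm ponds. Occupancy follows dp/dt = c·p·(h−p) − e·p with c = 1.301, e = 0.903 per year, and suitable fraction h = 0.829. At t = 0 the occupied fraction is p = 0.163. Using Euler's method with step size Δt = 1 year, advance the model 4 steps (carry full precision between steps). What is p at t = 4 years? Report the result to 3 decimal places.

0.146

Update rule: p ← p + [c·p·(h−p) − e·p]·Δt with Δt = 1.
t = 1: p = 0.16300 + (-0.00596) = 0.15704
t = 2: p = 0.15704 + (-0.00452) = 0.15252
t = 3: p = 0.15252 + (-0.00349) = 0.14903
t = 4: p = 0.14903 + (-0.00274) = 0.14629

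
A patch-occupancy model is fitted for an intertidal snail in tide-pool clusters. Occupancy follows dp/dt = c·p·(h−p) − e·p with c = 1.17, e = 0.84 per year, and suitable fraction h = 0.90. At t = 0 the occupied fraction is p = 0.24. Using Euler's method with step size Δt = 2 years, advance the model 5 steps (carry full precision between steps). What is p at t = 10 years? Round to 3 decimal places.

Update rule: p ← p + [c·p·(h−p) − e·p]·Δt with Δt = 2.
p: 0.24000 → 0.20746  (Δp = -0.03254)
p: 0.20746 → 0.19512  (Δp = -0.01233)
p: 0.19512 → 0.18915  (Δp = -0.00597)
p: 0.18915 → 0.18601  (Δp = -0.00314)
p: 0.18601 → 0.18429  (Δp = -0.00172)

0.184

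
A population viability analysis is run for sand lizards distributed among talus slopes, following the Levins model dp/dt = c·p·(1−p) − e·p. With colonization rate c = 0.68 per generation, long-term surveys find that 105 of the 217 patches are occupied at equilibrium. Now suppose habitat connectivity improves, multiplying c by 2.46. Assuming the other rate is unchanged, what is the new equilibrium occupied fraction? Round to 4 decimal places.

0.7902

Observed p* = 105/217 = 0.48387.
Balance c(1−p*) = e gives e = 0.68×(1 − 0.48387) = 0.35097.
New p* = 1 − e/c = 1 − 0.35097/1.67280 = 0.79019.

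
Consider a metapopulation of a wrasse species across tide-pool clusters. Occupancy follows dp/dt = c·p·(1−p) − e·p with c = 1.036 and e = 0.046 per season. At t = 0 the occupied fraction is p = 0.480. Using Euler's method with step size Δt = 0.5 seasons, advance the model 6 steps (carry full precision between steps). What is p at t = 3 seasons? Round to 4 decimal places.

Update rule: p ← p + [c·p·(1−p) − e·p]·Δt with Δt = 0.5.
  1  |  dp/dt·Δt = +0.118253  |  p_1 = 0.598253
  2  |  dp/dt·Δt = +0.110740  |  p_2 = 0.708992
  3  |  dp/dt·Δt = +0.090568  |  p_3 = 0.799560
  4  |  dp/dt·Δt = +0.064627  |  p_4 = 0.864187
  5  |  dp/dt·Δt = +0.040920  |  p_5 = 0.905107
  6  |  dp/dt·Δt = +0.023673  |  p_6 = 0.928780

0.9288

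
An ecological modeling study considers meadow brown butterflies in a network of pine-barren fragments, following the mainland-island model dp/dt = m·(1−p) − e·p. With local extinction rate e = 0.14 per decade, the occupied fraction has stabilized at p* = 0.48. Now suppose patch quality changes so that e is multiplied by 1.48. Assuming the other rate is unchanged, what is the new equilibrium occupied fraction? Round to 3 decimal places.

0.384

Balance m(1−p*) = e·p* gives m = e·p*/(1−p*) = 0.14×0.48000/0.52000 = 0.12923.
New p* = m/(m+e) = 0.12923/(0.12923+0.20720) = 0.38412.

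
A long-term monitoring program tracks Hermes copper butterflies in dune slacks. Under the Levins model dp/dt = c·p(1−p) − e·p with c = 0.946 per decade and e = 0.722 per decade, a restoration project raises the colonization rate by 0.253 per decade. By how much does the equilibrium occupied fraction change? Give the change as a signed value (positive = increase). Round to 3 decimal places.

0.161

Before: p* = 1 − 0.722/0.946 = 0.2368.
After the change, c = 1.199, e = 0.722, so p* = 1 − 0.722/1.199 = 0.3978.
Δp* = 0.3978 − 0.2368 = +0.1610.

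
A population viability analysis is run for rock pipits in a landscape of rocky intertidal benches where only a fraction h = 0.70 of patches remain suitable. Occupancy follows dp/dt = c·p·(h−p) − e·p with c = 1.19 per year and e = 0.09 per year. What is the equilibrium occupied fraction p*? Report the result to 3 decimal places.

0.624

Setting dp/dt = 0 and dividing by p* gives c·(h−p*) = e.
So p* = h − e/c = 0.70 − 0.09/1.19 = 0.70 − 0.0756 = 0.6244.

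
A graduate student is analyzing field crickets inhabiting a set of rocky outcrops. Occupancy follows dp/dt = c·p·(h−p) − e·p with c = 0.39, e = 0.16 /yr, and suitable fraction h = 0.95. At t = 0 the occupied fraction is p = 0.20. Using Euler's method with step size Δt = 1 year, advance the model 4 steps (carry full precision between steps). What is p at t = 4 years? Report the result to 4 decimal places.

0.3108

Update rule: p ← p + [c·p·(h−p) − e·p]·Δt with Δt = 1.
p: 0.20000 → 0.22650  (Δp = +0.02650)
p: 0.22650 → 0.25417  (Δp = +0.02767)
p: 0.25417 → 0.28248  (Δp = +0.02831)
p: 0.28248 → 0.31082  (Δp = +0.02834)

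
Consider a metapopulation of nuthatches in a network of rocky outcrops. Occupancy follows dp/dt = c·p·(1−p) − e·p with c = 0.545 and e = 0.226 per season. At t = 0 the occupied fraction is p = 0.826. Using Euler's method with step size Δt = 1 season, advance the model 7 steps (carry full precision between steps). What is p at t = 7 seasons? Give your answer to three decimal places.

0.595

Update rule: p ← p + [c·p·(1−p) − e·p]·Δt with Δt = 1.
  1  |  dp/dt·Δt = -0.108346  |  p_1 = 0.717654
  2  |  dp/dt·Δt = -0.051758  |  p_2 = 0.665896
  3  |  dp/dt·Δt = -0.029242  |  p_3 = 0.636654
  4  |  dp/dt·Δt = -0.017811  |  p_4 = 0.618843
  5  |  dp/dt·Δt = -0.011306  |  p_5 = 0.607537
  6  |  dp/dt·Δt = -0.007356  |  p_6 = 0.600181
  7  |  dp/dt·Δt = -0.004861  |  p_7 = 0.595320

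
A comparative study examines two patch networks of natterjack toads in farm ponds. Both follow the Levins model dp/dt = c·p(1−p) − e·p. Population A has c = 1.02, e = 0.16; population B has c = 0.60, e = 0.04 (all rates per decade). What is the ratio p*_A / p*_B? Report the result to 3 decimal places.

0.903

A: p*_A = 1 − 0.16/1.02 = 0.8431.
B: p*_B = 1 − 0.04/0.60 = 0.9333.
p*_A / p*_B = 0.8431/0.9333 = 0.9034.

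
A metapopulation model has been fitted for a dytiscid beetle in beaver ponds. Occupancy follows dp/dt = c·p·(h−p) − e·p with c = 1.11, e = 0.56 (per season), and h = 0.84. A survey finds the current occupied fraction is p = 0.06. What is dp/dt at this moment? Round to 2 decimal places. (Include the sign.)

0.02

Colonization term: c·p·(h−p) = 1.11×0.06×0.7800 = 0.05195.
Extinction term: e·p = 0.03360.
dp/dt = 0.05195 − 0.03360 = 0.01835.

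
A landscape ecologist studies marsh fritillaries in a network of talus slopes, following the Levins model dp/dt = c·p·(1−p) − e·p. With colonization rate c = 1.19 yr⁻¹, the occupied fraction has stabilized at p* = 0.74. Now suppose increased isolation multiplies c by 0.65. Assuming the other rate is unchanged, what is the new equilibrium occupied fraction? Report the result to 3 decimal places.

Balance c(1−p*) = e gives e = 1.19×(1 − 0.74000) = 0.30940.
New p* = 1 − e/c = 1 − 0.30940/0.77350 = 0.60000.

0.600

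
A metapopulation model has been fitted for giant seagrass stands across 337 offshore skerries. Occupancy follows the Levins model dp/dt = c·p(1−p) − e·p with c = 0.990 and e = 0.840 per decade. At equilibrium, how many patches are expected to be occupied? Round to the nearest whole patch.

p* = 1 − e/c = 1 − 0.840/0.990 = 0.1515.
Expected occupied patches = N × p* = 337 × 0.1515 = 51.06 ≈ 51.

51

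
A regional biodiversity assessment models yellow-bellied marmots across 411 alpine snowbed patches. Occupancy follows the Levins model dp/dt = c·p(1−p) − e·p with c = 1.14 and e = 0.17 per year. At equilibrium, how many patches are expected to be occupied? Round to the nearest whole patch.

350

p* = 1 − e/c = 1 − 0.17/1.14 = 0.8509.
Expected occupied patches = N × p* = 411 × 0.8509 = 349.71 ≈ 350.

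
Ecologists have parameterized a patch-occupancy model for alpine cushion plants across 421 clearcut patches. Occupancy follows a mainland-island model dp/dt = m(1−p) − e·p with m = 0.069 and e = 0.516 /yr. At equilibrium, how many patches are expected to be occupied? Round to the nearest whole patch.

p* = m/(m+e) = 0.069/0.5850 = 0.1179.
Expected occupied patches = N × p* = 421 × 0.1179 = 49.66 ≈ 50.

50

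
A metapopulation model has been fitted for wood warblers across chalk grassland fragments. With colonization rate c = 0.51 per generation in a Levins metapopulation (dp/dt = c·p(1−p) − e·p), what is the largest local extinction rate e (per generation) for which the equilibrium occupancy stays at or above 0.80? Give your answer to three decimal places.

0.102

1 − e/c ≥ 0.80 ⇒ e ≤ c(1 − 0.80) = 0.51 × 0.2000.
e_max = 0.1020.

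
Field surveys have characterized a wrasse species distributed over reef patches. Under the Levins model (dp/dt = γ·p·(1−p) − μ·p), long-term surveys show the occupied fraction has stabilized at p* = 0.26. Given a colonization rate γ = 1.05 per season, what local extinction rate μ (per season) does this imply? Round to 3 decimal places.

At equilibrium γ(1−p*) = μ.
μ = 1.05 × (1 − 0.26) = 1.05 × 0.7400 = 0.7770.

0.777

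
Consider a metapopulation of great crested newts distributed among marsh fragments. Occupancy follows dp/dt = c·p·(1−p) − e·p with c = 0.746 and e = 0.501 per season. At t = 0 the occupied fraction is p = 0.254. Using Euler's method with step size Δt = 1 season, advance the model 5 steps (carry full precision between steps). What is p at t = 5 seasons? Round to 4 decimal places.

0.3052

Update rule: p ← p + [c·p·(1−p) − e·p]·Δt with Δt = 1.
step 1: Δp = +0.01410, p = 0.26810
step 2: Δp = +0.01206, p = 0.28016
step 3: Δp = +0.01009, p = 0.29025
step 4: Δp = +0.00826, p = 0.29851
step 5: Δp = +0.00666, p = 0.30517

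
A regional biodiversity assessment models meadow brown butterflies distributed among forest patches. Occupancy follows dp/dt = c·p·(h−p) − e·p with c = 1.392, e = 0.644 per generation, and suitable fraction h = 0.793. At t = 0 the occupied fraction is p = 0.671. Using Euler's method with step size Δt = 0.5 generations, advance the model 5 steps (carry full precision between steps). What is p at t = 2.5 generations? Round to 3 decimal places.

0.372

Update rule: p ← p + [c·p·(h−p) − e·p]·Δt with Δt = 0.5.
p: 0.67100 → 0.51191  (Δp = -0.15909)
p: 0.51191 → 0.44723  (Δp = -0.06469)
p: 0.44723 → 0.41085  (Δp = -0.03638)
p: 0.41085 → 0.38783  (Δp = -0.02302)
p: 0.38783 → 0.37232  (Δp = -0.01551)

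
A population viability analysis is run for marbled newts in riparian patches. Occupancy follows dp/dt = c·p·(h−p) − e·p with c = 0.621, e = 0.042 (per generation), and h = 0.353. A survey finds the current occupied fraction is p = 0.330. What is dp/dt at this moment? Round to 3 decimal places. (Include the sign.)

-0.009

Colonization term: c·p·(h−p) = 0.621×0.330×0.0230 = 0.00471.
Extinction term: e·p = 0.01386.
dp/dt = 0.00471 − 0.01386 = -0.00915.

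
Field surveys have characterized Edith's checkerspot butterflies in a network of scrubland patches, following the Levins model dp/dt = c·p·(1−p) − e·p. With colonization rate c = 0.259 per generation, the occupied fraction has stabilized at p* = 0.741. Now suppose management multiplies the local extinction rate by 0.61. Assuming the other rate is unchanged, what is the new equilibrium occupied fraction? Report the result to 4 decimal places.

0.8420

Balance c(1−p*) = e gives e = 0.259×(1 − 0.74100) = 0.06708.
New p* = 1 − e/c = 1 − 0.04092/0.25900 = 0.84201.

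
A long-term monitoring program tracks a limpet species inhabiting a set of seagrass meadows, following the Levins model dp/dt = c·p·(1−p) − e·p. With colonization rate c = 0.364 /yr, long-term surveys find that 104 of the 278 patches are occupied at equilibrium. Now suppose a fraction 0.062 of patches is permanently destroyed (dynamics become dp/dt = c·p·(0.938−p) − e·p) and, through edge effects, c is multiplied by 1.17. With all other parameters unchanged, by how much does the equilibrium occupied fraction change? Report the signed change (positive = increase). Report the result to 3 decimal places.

Observed p* = 104/278 = 0.37410.
Balance c(1−p*) = e gives e = 0.364×(1 − 0.37410) = 0.22783.
New p* = 0.938 − e/c = 0.938 − 0.22783/0.42588 = 0.40304.
Δp* = 0.40304 − 0.37410 = +0.02894.

0.029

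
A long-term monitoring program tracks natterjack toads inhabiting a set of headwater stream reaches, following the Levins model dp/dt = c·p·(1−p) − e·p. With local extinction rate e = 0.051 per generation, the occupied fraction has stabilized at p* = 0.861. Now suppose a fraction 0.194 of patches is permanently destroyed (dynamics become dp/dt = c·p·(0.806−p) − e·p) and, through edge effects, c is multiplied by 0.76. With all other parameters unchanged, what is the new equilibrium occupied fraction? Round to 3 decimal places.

Balance c(1−p*) = e gives c = e/(1 − 0.86100) = 0.051/0.13900 = 0.36691.
New p* = 0.806 − e/c = 0.806 − 0.05100/0.27885 = 0.62311.

0.623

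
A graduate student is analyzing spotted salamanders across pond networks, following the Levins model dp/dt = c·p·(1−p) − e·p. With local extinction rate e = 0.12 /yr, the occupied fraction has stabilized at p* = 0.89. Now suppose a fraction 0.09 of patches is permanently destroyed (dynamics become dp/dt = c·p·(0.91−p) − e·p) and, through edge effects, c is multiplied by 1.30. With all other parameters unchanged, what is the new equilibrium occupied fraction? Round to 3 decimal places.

0.825

Balance c(1−p*) = e gives c = e/(1 − 0.89000) = 0.12/0.11000 = 1.09091.
New p* = 0.91 − e/c = 0.91 − 0.12000/1.41818 = 0.82538.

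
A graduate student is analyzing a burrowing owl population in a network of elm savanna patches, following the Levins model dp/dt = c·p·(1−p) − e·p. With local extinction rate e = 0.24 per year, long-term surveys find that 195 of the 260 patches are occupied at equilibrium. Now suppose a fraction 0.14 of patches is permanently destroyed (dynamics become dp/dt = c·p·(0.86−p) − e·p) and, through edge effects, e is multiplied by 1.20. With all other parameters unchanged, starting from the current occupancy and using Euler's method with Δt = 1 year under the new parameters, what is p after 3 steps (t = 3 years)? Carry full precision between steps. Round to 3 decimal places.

0.570

Observed p* = 195/260 = 0.75000.
Balance c(1−p*) = e gives c = e/(1 − 0.75000) = 0.24/0.25000 = 0.96000.
Starting from p₀ = 0.75000; update p ← p + (dp/dt)·Δt with the new parameters.
  1  |  dp/dt·Δt = -0.136800  |  p_1 = 0.613200
  2  |  dp/dt·Δt = -0.031317  |  p_2 = 0.581883
  3  |  dp/dt·Δt = -0.012224  |  p_3 = 0.569659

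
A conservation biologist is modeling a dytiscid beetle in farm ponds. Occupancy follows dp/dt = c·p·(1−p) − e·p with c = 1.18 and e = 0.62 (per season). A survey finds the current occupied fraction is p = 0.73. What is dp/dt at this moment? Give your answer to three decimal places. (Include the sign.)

-0.220

Colonization term: c·p·(1−p) = 1.18×0.73×0.2700 = 0.23258.
Extinction term: e·p = 0.45260.
dp/dt = 0.23258 − 0.45260 = -0.22002.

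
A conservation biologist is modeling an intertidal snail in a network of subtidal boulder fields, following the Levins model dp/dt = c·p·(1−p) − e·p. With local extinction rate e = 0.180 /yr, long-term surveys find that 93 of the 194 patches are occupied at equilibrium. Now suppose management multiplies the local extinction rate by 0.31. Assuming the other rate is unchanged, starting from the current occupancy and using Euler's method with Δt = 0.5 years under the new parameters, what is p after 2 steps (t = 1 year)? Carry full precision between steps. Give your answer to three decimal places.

Observed p* = 93/194 = 0.47938.
Balance c(1−p*) = e gives c = e/(1 − 0.47938) = 0.180/0.52062 = 0.34574.
Starting from p₀ = 0.47938; update p ← p + (dp/dt)·Δt with the new parameters.
p: 0.47938 → 0.50915  (Δp = +0.02977)
p: 0.50915 → 0.53815  (Δp = +0.02900)

0.538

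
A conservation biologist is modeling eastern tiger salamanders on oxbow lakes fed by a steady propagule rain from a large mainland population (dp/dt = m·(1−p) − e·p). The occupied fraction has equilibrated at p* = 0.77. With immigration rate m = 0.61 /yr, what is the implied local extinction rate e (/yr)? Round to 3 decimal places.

At equilibrium m(1−p*) = e·p*, so e = m(1−p*)/p*.
e = 0.61 × 0.2300 / 0.77 = 0.1822.

0.182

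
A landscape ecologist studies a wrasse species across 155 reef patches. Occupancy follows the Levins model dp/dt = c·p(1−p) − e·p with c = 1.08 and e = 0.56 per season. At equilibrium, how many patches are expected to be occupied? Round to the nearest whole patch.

p* = 1 − e/c = 1 − 0.56/1.08 = 0.4815.
Expected occupied patches = N × p* = 155 × 0.4815 = 74.63 ≈ 75.

75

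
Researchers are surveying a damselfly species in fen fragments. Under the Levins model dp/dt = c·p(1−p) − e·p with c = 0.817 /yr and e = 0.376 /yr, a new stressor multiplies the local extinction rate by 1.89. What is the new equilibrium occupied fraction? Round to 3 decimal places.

Before: p* = 1 − 0.376/0.817 = 0.5398.
After the change, c = 0.817, e = 0.71064, so p* = 1 − 0.71064/0.817 = 0.1302.

0.130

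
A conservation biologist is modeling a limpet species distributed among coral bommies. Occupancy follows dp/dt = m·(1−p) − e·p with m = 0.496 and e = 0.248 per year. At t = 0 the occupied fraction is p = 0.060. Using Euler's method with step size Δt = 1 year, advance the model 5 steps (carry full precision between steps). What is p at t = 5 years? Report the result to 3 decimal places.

0.666

Update rule: p ← p + [m·(1−p) − e·p]·Δt with Δt = 1.
step 1: Δp = +0.45136, p = 0.51136
step 2: Δp = +0.11555, p = 0.62691
step 3: Δp = +0.02958, p = 0.65649
step 4: Δp = +0.00757, p = 0.66406
step 5: Δp = +0.00194, p = 0.66600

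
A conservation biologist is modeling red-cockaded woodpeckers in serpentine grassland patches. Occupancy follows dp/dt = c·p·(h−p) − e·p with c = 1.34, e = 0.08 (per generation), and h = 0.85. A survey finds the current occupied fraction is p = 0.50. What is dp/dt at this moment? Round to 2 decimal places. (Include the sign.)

Colonization term: c·p·(h−p) = 1.34×0.50×0.3500 = 0.23450.
Extinction term: e·p = 0.04000.
dp/dt = 0.23450 − 0.04000 = 0.19450.

0.19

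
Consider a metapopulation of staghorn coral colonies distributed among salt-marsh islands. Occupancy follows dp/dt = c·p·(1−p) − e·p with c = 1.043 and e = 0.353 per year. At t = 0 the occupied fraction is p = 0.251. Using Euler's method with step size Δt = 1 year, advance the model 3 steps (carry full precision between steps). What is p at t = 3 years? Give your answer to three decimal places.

Update rule: p ← p + [c·p·(1−p) − e·p]·Δt with Δt = 1.
  1  |  dp/dt·Δt = +0.107480  |  p_1 = 0.358480
  2  |  dp/dt·Δt = +0.113317  |  p_2 = 0.471797
  3  |  dp/dt·Δt = +0.093376  |  p_3 = 0.565173

0.565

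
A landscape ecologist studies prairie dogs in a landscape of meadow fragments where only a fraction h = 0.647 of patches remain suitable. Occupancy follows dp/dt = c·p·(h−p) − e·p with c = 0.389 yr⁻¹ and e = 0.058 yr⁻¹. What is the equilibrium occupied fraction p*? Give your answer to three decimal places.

0.498

Setting dp/dt = 0 and dividing by p* gives c·(h−p*) = e.
So p* = h − e/c = 0.647 − 0.058/0.389 = 0.647 − 0.1491 = 0.4979.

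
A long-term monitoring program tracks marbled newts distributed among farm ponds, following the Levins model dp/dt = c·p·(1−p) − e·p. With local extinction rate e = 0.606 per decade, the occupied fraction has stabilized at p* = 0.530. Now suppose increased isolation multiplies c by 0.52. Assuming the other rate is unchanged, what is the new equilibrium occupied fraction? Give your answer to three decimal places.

Balance c(1−p*) = e gives c = e/(1 − 0.53000) = 0.606/0.47000 = 1.28936.
New p* = 1 − e/c = 1 − 0.60600/0.67047 = 0.09616.

0.096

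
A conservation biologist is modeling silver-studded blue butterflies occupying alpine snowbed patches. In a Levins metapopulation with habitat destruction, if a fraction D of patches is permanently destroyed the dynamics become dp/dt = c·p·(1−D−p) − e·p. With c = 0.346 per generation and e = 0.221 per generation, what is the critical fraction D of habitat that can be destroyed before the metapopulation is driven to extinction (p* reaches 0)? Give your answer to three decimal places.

The nontrivial equilibrium is p* = (1−D) − e/c; extinction occurs when this hits zero.
So D_crit = 1 − e/c = 1 − 0.221/0.346 = 1 − 0.6387 = 0.3613.
Note this equals the original equilibrium occupancy — the Levins extinction-debt result.

0.361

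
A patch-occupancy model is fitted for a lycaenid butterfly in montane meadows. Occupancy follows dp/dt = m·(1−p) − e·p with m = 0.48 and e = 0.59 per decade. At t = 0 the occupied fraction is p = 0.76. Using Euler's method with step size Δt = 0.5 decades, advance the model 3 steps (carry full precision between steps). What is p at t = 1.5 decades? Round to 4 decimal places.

0.4799

Update rule: p ← p + [m·(1−p) − e·p]·Δt with Δt = 0.5.
step 1: Δp = -0.16660, p = 0.59340
step 2: Δp = -0.07747, p = 0.51593
step 3: Δp = -0.03602, p = 0.47991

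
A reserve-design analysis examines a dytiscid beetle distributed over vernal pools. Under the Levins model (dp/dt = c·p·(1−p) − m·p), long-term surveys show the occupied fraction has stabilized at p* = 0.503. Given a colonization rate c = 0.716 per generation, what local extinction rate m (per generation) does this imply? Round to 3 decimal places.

0.356

At equilibrium c(1−p*) = m.
m = 0.716 × (1 − 0.503) = 0.716 × 0.4970 = 0.3559.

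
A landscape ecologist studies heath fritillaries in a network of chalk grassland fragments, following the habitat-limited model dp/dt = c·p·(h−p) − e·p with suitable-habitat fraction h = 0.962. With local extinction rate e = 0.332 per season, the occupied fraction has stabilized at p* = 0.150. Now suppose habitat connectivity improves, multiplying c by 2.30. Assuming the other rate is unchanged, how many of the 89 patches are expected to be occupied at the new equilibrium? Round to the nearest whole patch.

54

Balance c(h−p*) = e gives c = e/(0.962 − 0.15000) = 0.332/0.81200 = 0.40887.
New p* = 0.962 − e/c = 0.962 − 0.33200/0.94040 = 0.60896.
Expected occupied = 89 × 0.60896 = 54.20 ≈ 54.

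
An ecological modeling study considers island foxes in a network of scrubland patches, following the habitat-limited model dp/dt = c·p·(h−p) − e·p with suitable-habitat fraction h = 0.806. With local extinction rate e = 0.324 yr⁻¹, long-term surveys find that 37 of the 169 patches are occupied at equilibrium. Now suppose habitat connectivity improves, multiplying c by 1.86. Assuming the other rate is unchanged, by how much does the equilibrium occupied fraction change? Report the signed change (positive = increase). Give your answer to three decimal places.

Observed p* = 37/169 = 0.21893.
Balance c(h−p*) = e gives c = e/(0.806 − 0.21893) = 0.324/0.58707 = 0.55189.
New p* = 0.806 − e/c = 0.806 − 0.32400/1.02652 = 0.49037.
Δp* = 0.49037 − 0.21893 = +0.27144.

0.271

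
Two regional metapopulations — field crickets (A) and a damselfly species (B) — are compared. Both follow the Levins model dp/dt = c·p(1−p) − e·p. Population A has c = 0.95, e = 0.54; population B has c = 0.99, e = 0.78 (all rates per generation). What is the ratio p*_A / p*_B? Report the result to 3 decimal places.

2.035

A: p*_A = 1 − 0.54/0.95 = 0.4316.
B: p*_B = 1 − 0.78/0.99 = 0.2121.
p*_A / p*_B = 0.4316/0.2121 = 2.0346.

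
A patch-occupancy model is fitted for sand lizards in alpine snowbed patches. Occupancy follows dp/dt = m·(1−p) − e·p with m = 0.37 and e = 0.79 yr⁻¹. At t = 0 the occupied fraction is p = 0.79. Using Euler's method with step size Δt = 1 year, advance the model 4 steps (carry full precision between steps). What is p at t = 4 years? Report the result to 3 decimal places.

Update rule: p ← p + [m·(1−p) − e·p]·Δt with Δt = 1.
step 1: Δp = -0.54640, p = 0.24360
step 2: Δp = +0.08742, p = 0.33102
step 3: Δp = -0.01399, p = 0.31704
step 4: Δp = +0.00224, p = 0.31927

0.319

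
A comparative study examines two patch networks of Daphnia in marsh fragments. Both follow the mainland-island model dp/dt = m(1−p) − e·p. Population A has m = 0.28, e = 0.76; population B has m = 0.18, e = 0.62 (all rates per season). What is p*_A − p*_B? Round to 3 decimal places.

0.044

A: p*_A = m/(m+e) = 0.28/1.0400 = 0.2692.
B: p*_B = 0.18/0.8000 = 0.2250.
p*_A − p*_B = 0.2692 − 0.2250 = 0.0442.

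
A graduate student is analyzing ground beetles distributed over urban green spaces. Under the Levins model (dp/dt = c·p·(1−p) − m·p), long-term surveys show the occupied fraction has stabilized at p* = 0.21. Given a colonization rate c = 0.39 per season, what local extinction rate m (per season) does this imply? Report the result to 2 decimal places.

0.31

At equilibrium c(1−p*) = m.
m = 0.39 × (1 − 0.21) = 0.39 × 0.7900 = 0.3081.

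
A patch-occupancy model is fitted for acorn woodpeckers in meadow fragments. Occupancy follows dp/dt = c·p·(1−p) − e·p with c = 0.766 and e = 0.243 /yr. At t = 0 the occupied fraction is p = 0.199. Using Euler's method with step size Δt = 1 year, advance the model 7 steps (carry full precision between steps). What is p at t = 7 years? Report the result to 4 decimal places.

Update rule: p ← p + [c·p·(1−p) − e·p]·Δt with Δt = 1.
step 1: Δp = +0.07374, p = 0.27274
step 2: Δp = +0.08566, p = 0.35841
step 3: Δp = +0.08905, p = 0.44746
step 4: Δp = +0.08065, p = 0.52811
step 5: Δp = +0.06256, p = 0.59067
step 6: Δp = +0.04167, p = 0.63234
step 7: Δp = +0.02442, p = 0.65677

0.6568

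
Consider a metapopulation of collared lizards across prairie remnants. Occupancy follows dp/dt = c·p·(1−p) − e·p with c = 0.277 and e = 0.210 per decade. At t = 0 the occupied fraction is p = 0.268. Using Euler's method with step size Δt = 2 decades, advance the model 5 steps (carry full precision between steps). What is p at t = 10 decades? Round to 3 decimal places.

0.254

Update rule: p ← p + [c·p·(1−p) − e·p]·Δt with Δt = 2.
  1  |  dp/dt·Δt = -0.003878  |  p_1 = 0.264122
  2  |  dp/dt·Δt = -0.003255  |  p_2 = 0.260867
  3  |  dp/dt·Δt = -0.002744  |  p_3 = 0.258122
  4  |  dp/dt·Δt = -0.002323  |  p_4 = 0.255799
  5  |  dp/dt·Δt = -0.001973  |  p_5 = 0.253826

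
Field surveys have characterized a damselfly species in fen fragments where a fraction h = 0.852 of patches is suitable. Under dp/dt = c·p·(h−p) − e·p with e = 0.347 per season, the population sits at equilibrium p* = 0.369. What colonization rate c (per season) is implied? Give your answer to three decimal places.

At equilibrium c(h−p*) = e, so c = e/(h−p*).
c = 0.347/(0.852 − 0.369) = 0.347/0.4830 = 0.7184.

0.718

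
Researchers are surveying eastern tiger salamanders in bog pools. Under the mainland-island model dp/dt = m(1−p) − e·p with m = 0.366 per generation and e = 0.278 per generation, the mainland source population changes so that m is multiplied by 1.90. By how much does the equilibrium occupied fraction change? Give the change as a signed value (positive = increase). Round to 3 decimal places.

0.146

Before: p* = 0.366/(0.366+0.278) = 0.5683.
After: m = 0.6954, e = 0.278; p* = 0.6954/0.9734 = 0.7144.
Δp* = 0.7144 − 0.5683 = +0.1461.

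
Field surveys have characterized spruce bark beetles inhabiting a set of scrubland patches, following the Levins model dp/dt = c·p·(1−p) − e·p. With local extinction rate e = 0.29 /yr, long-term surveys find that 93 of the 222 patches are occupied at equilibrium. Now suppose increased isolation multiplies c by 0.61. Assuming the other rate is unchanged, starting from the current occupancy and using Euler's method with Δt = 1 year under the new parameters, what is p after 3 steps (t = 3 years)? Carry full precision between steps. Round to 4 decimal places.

Observed p* = 93/222 = 0.41892.
Balance c(1−p*) = e gives c = e/(1 − 0.41892) = 0.29/0.58108 = 0.49907.
Starting from p₀ = 0.41892; update p ← p + (dp/dt)·Δt with the new parameters.
p: 0.41892 → 0.37154  (Δp = -0.04738)
p: 0.37154 → 0.33488  (Δp = -0.03666)
p: 0.33488 → 0.30557  (Δp = -0.02931)

0.3056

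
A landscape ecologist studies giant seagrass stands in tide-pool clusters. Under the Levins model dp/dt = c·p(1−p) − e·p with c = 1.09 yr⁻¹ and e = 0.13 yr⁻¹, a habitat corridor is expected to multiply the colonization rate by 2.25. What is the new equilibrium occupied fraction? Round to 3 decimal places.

Before: p* = 1 − 0.13/1.09 = 0.8807.
After the change, c = 2.4525, e = 0.13, so p* = 1 − 0.13/2.4525 = 0.9470.

0.947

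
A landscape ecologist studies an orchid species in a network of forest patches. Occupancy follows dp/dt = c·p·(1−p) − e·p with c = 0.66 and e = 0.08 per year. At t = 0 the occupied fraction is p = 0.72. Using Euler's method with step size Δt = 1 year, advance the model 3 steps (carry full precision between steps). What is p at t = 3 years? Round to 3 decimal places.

Update rule: p ← p + [c·p·(1−p) − e·p]·Δt with Δt = 1.
p: 0.72000 → 0.79546  (Δp = +0.07546)
p: 0.79546 → 0.83921  (Δp = +0.04375)
p: 0.83921 → 0.86113  (Δp = +0.02192)

0.861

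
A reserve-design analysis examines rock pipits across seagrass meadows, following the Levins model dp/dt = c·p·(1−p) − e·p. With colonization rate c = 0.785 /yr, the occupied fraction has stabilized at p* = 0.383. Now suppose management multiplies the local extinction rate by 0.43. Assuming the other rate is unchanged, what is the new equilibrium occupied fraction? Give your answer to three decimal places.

0.735

Balance c(1−p*) = e gives e = 0.785×(1 − 0.38300) = 0.48435.
New p* = 1 − e/c = 1 − 0.20827/0.78500 = 0.73469.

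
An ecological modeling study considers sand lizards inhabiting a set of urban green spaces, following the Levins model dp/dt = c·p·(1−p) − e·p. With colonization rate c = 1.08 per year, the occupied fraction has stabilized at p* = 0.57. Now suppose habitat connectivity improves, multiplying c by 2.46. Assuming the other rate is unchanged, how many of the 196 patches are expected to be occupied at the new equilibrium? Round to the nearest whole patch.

Balance c(1−p*) = e gives e = 1.08×(1 − 0.57000) = 0.46440.
New p* = 1 − e/c = 1 − 0.46440/2.65680 = 0.82520.
Expected occupied = 196 × 0.82520 = 161.74 ≈ 162.

162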